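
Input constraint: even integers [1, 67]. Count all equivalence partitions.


Constraint: even integers in [1, 67]
Class 1: x < 1 — out-of-range invalid
Class 2: x in [1,67] but odd — wrong type invalid
Class 3: x in [1,67] and even — valid
Class 4: x > 67 — out-of-range invalid
Total equivalence classes: 4

4 equivalence classes


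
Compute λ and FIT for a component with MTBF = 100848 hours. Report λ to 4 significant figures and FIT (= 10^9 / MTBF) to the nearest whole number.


Formula: λ = 1 / MTBF; FIT = λ × 1e9 = 1e9 / MTBF
λ = 1 / 100848 ≈ 9.916e-06 failures/hour
FIT = 1e9 / 100848 ≈ 9916 failures per 1e9 hours (nearest whole number)

λ = 9.916e-06 /h, FIT = 9916


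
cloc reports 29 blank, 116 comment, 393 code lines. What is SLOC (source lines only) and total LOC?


Total LOC = blank + comment + code
Total LOC = 29 + 116 + 393 = 538
SLOC (source only) = code = 393

Total LOC: 538, SLOC: 393


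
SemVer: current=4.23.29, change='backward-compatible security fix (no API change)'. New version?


Current: 4.23.29
Change category: 'backward-compatible security fix (no API change)' → patch bump
SemVer rule: patch bump → increment PATCH (MAJOR and MINOR unchanged)
New: 4.23.30

4.23.30


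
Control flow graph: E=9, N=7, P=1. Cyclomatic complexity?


Formula: V(G) = E - N + 2P
V(G) = 9 - 7 + 2*1
V(G) = 2 + 2
V(G) = 4

4


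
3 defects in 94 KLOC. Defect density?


Defect density = defects / KLOC
Defect density = 3 / 94
Defect density = 0.032 defects/KLOC

0.032 defects/KLOC


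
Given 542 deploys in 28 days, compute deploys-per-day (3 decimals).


Formula: deployments per day = releases / days
= 542 / 28
= 19.357 deploys/day
(equivalently, 135.5 deploys/week)

19.357 deploys/day


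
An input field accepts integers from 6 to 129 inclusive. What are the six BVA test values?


Range: [6, 129]
Boundaries: just below min, min, min+1, max-1, max, just above max
Values: [5, 6, 7, 128, 129, 130]

[5, 6, 7, 128, 129, 130]


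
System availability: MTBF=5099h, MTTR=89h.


Availability = MTBF / (MTBF + MTTR)
Availability = 5099 / (5099 + 89)
Availability = 5099 / 5188
Availability = 98.2845%

98.2845%


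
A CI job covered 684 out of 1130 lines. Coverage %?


Coverage = covered / total * 100
Coverage = 684 / 1130 * 100
Coverage = 60.53%

60.53%


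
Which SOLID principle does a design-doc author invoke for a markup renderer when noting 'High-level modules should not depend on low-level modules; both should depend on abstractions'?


This describes the Dependency Inversion Principle (DIP)

Dependency Inversion Principle (DIP)


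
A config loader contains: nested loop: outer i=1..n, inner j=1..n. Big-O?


Reasoning: n iterations times n iterations
Complexity: O(n^2)

O(n^2)


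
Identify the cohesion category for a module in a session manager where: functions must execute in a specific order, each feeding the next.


Reasoning: Output of one is input to next
Type: Sequential cohesion

Sequential cohesion


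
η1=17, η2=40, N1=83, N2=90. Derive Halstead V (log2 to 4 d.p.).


Formula: V = N * log2(η), where N = N1 + N2 and η = η1 + η2
η = 17 + 40 = 57
N = 83 + 90 = 173
log2(57) ≈ 5.8329
V = 173 * 5.8329 = 1009.09

1009.09


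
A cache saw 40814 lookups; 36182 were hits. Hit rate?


Formula: hit rate = hits / (hits + misses) * 100
hit rate = 36182 / (36182 + 4632) * 100
hit rate = 36182 / 40814 * 100
hit rate = 88.65%

88.65%


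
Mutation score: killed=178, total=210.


Mutation score = killed / total * 100
Mutation score = 178 / 210 * 100
Mutation score = 84.76%

84.76%


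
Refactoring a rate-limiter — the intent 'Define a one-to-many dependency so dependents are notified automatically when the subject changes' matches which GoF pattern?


This matches the Observer pattern

Observer


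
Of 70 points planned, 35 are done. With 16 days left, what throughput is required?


Formula: Required rate = Remaining points / Days left
Remaining = 70 - 35 = 35 points
Required rate = 35 / 16 = 2.19 points/day

2.19 points/day


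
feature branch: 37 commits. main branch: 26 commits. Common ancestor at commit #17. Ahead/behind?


Common ancestor: commit #17
feature commits after divergence: 37 - 17 = 20
main commits after divergence: 26 - 17 = 9
feature is 20 commits ahead of main
main is 9 commits ahead of feature

feature ahead: 20, main ahead: 9


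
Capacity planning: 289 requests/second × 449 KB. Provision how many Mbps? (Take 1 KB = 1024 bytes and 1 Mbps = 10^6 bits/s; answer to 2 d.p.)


Formula: Mbps = payload_bytes * RPS * 8 / 1e6
Payload per request = 449 KB = 449 * 1024 = 459776 bytes
Total bytes/sec = 459776 * 289 = 132875264
Total bits/sec = 132875264 * 8 = 1063002112
Mbps = 1063002112 / 1e6 = 1063.0

1063.0 Mbps


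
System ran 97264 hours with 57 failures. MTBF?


Formula: MTBF = Total operating time / Number of failures
MTBF = 97264 / 57
MTBF = 1706.39 hours

1706.39 hours


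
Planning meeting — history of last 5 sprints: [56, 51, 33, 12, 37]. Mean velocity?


Formula: Avg velocity = Total points / Number of sprints
Points: [56, 51, 33, 12, 37]
Sum = 56 + 51 + 33 + 12 + 37 = 189
Avg velocity = 189 / 5 = 37.8 points/sprint

37.8 points/sprint


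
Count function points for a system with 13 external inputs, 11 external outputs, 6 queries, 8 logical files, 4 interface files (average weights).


UFP = EI*4 + EO*5 + EQ*4 + ILF*10 + EIF*7
UFP = 13*4 + 11*5 + 6*4 + 8*10 + 4*7
UFP = 52 + 55 + 24 + 80 + 28
UFP = 239

239


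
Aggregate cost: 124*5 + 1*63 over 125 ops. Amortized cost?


Formula: Amortized cost = Total cost / Operations
Total cost = (124 * 5) + (1 * 63)
Total cost = 620 + 63 = 683
Amortized = 683 / 125 = 5.464

5.464


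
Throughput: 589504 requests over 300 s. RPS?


Formula: throughput = requests / seconds
throughput = 589504 / 300
throughput = 1965.01 requests/second

1965.01 requests/second


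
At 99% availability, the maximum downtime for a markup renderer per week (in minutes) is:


Formula: allowed downtime = period * (100 - SLA) / 100
Period (week) = 10080 minutes
Unavailability fraction = (100 - 99.0) / 100
Allowed downtime = 10080 * (100 - 99.0) / 100
Allowed downtime = 100.8 minutes

100.8 minutes


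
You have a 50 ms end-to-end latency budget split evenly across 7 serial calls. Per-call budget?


Formula: per_stage = total_budget / stages
per_stage = 50 / 7
per_stage = 7.14 ms

7.14 ms


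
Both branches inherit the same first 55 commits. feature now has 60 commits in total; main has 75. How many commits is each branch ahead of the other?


Common ancestor: commit #55
feature commits after divergence: 60 - 55 = 5
main commits after divergence: 75 - 55 = 20
feature is 5 commits ahead of main
main is 20 commits ahead of feature

feature ahead: 5, main ahead: 20


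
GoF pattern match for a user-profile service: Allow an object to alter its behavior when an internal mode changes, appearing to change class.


This matches the State pattern

State


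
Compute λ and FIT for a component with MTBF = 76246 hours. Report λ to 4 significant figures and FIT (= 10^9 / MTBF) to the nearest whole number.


Formula: λ = 1 / MTBF; FIT = λ × 1e9 = 1e9 / MTBF
λ = 1 / 76246 ≈ 1.312e-05 failures/hour
FIT = 1e9 / 76246 ≈ 13115 failures per 1e9 hours (nearest whole number)

λ = 1.312e-05 /h, FIT = 13115


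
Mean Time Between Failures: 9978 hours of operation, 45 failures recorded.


Formula: MTBF = Total operating time / Number of failures
MTBF = 9978 / 45
MTBF = 221.73 hours

221.73 hours


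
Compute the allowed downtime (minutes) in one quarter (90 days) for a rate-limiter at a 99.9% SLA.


Formula: allowed downtime = period * (100 - SLA) / 100
Period (quarter (90 days)) = 129600 minutes
Unavailability fraction = (100 - 99.9) / 100
Allowed downtime = 129600 * (100 - 99.9) / 100
Allowed downtime = 129.6 minutes

129.6 minutes


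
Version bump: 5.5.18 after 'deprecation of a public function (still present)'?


Current: 5.5.18
Change category: 'deprecation of a public function (still present)' → minor bump
SemVer rule: minor bump → increment MINOR, reset PATCH to 0 (MAJOR unchanged)
New: 5.6.0

5.6.0


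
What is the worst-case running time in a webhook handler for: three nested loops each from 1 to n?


Reasoning: three levels of nesting over n
Complexity: O(n^3)

O(n^3)


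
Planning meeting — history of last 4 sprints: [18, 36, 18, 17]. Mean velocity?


Formula: Avg velocity = Total points / Number of sprints
Points: [18, 36, 18, 17]
Sum = 18 + 36 + 18 + 17 = 89
Avg velocity = 89 / 4 = 22.25 points/sprint

22.25 points/sprint


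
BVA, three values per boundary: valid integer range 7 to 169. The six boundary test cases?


Range: [7, 169]
Boundaries: just below min, min, min+1, max-1, max, just above max
Values: [6, 7, 8, 168, 169, 170]

[6, 7, 8, 168, 169, 170]


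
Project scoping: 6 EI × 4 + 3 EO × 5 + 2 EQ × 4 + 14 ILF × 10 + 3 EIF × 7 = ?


UFP = EI*4 + EO*5 + EQ*4 + ILF*10 + EIF*7
UFP = 6*4 + 3*5 + 2*4 + 14*10 + 3*7
UFP = 24 + 15 + 8 + 140 + 21
UFP = 208

208


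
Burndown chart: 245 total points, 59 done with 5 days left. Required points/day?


Formula: Required rate = Remaining points / Days left
Remaining = 245 - 59 = 186 points
Required rate = 186 / 5 = 37.2 points/day

37.2 points/day


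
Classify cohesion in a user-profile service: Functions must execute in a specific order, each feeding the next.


Reasoning: Output of one is input to next
Type: Sequential cohesion

Sequential cohesion


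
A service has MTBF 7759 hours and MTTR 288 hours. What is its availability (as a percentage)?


Availability = MTBF / (MTBF + MTTR)
Availability = 7759 / (7759 + 288)
Availability = 7759 / 8047
Availability = 96.421%

96.421%


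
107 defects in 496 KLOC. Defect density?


Defect density = defects / KLOC
Defect density = 107 / 496
Defect density = 0.216 defects/KLOC

0.216 defects/KLOC


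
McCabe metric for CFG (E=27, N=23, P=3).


Formula: V(G) = E - N + 2P
V(G) = 27 - 23 + 2*3
V(G) = 4 + 6
V(G) = 10

10


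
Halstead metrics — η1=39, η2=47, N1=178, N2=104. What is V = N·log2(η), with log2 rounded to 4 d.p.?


Formula: V = N * log2(η), where N = N1 + N2 and η = η1 + η2
η = 39 + 47 = 86
N = 178 + 104 = 282
log2(86) ≈ 6.4263
V = 282 * 6.4263 = 1812.22

1812.22


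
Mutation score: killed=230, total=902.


Mutation score = killed / total * 100
Mutation score = 230 / 902 * 100
Mutation score = 25.5%

25.5%


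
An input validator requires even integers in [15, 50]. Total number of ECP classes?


Constraint: even integers in [15, 50]
Class 1: x < 15 — out-of-range invalid
Class 2: x in [15,50] but odd — wrong type invalid
Class 3: x in [15,50] and even — valid
Class 4: x > 50 — out-of-range invalid
Total equivalence classes: 4

4 equivalence classes


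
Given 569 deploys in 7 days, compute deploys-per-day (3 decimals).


Formula: deployments per day = releases / days
= 569 / 7
= 81.286 deploys/day
(equivalently, 569.0 deploys/week)

81.286 deploys/day


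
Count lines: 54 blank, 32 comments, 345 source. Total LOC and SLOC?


Total LOC = blank + comment + code
Total LOC = 54 + 32 + 345 = 431
SLOC (source only) = code = 345

Total LOC: 431, SLOC: 345


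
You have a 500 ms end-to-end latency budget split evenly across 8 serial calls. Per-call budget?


Formula: per_stage = total_budget / stages
per_stage = 500 / 8
per_stage = 62.5 ms

62.5 ms


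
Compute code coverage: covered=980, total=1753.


Coverage = covered / total * 100
Coverage = 980 / 1753 * 100
Coverage = 55.9%

55.9%


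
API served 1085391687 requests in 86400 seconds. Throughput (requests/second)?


Formula: throughput = requests / seconds
throughput = 1085391687 / 86400
throughput = 12562.4 requests/second

12562.4 requests/second


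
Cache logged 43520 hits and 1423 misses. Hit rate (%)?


Formula: hit rate = hits / (hits + misses) * 100
hit rate = 43520 / (43520 + 1423) * 100
hit rate = 43520 / 44943 * 100
hit rate = 96.83%

96.83%


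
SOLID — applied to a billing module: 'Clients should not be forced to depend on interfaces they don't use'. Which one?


This describes the Interface Segregation Principle (ISP)

Interface Segregation Principle (ISP)


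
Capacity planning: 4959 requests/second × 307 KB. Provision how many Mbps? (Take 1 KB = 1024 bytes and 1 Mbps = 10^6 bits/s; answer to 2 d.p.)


Formula: Mbps = payload_bytes * RPS * 8 / 1e6
Payload per request = 307 KB = 307 * 1024 = 314368 bytes
Total bytes/sec = 314368 * 4959 = 1558950912
Total bits/sec = 1558950912 * 8 = 12471607296
Mbps = 12471607296 / 1e6 = 12471.61

12471.61 Mbps


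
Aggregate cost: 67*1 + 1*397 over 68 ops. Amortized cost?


Formula: Amortized cost = Total cost / Operations
Total cost = (67 * 1) + (1 * 397)
Total cost = 67 + 397 = 464
Amortized = 464 / 68 = 6.8235

6.8235


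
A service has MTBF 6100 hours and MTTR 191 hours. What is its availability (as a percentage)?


Availability = MTBF / (MTBF + MTTR)
Availability = 6100 / (6100 + 191)
Availability = 6100 / 6291
Availability = 96.9639%

96.9639%


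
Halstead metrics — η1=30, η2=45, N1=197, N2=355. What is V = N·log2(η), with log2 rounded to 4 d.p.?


Formula: V = N * log2(η), where N = N1 + N2 and η = η1 + η2
η = 30 + 45 = 75
N = 197 + 355 = 552
log2(75) ≈ 6.2288
V = 552 * 6.2288 = 3438.30

3438.30


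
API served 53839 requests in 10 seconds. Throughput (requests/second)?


Formula: throughput = requests / seconds
throughput = 53839 / 10
throughput = 5383.9 requests/second

5383.9 requests/second


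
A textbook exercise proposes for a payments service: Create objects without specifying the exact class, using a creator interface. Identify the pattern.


This matches the Factory Method pattern

Factory Method


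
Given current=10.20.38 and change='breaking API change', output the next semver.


Current: 10.20.38
Change category: 'breaking API change' → major bump
SemVer rule: major bump → increment MAJOR, reset MINOR and PATCH to 0
New: 11.0.0

11.0.0


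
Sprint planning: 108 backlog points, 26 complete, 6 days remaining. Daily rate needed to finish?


Formula: Required rate = Remaining points / Days left
Remaining = 108 - 26 = 82 points
Required rate = 82 / 6 = 13.67 points/day

13.67 points/day


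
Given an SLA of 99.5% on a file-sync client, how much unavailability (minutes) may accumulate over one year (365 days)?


Formula: allowed downtime = period * (100 - SLA) / 100
Period (year (365 days)) = 525600 minutes
Unavailability fraction = (100 - 99.5) / 100
Allowed downtime = 525600 * (100 - 99.5) / 100
Allowed downtime = 2628.0 minutes

2628.0 minutes


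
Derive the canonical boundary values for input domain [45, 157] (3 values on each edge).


Range: [45, 157]
Boundaries: just below min, min, min+1, max-1, max, just above max
Values: [44, 45, 46, 156, 157, 158]

[44, 45, 46, 156, 157, 158]


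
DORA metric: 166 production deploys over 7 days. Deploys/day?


Formula: deployments per day = releases / days
= 166 / 7
= 23.714 deploys/day
(equivalently, 166.0 deploys/week)

23.714 deploys/day


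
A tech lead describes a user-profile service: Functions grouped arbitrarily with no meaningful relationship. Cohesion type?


Reasoning: Worst: random grouping
Type: Coincidental cohesion

Coincidental cohesion


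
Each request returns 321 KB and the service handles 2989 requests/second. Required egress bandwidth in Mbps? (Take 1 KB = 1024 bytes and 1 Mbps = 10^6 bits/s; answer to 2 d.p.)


Formula: Mbps = payload_bytes * RPS * 8 / 1e6
Payload per request = 321 KB = 321 * 1024 = 328704 bytes
Total bytes/sec = 328704 * 2989 = 982496256
Total bits/sec = 982496256 * 8 = 7859970048
Mbps = 7859970048 / 1e6 = 7859.97

7859.97 Mbps


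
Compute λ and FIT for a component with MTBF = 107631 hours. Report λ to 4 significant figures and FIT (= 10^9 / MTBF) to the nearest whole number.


Formula: λ = 1 / MTBF; FIT = λ × 1e9 = 1e9 / MTBF
λ = 1 / 107631 ≈ 9.291e-06 failures/hour
FIT = 1e9 / 107631 ≈ 9291 failures per 1e9 hours (nearest whole number)

λ = 9.291e-06 /h, FIT = 9291


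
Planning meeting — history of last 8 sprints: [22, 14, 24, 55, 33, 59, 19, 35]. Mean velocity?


Formula: Avg velocity = Total points / Number of sprints
Points: [22, 14, 24, 55, 33, 59, 19, 35]
Sum = 22 + 14 + 24 + 55 + 33 + 59 + 19 + 35 = 261
Avg velocity = 261 / 8 = 32.63 points/sprint

32.63 points/sprint


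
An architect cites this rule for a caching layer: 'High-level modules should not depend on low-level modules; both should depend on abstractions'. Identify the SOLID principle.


This describes the Dependency Inversion Principle (DIP)

Dependency Inversion Principle (DIP)


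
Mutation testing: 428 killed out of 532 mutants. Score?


Mutation score = killed / total * 100
Mutation score = 428 / 532 * 100
Mutation score = 80.45%

80.45%


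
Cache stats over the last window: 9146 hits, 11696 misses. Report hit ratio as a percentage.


Formula: hit rate = hits / (hits + misses) * 100
hit rate = 9146 / (9146 + 11696) * 100
hit rate = 9146 / 20842 * 100
hit rate = 43.88%

43.88%


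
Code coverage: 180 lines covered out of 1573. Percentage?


Coverage = covered / total * 100
Coverage = 180 / 1573 * 100
Coverage = 11.44%

11.44%


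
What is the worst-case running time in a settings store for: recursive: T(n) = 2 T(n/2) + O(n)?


Reasoning: master theorem case 2 (merge-sort recurrence)
Complexity: O(n log n)

O(n log n)


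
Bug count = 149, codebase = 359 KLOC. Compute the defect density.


Defect density = defects / KLOC
Defect density = 149 / 359
Defect density = 0.415 defects/KLOC

0.415 defects/KLOC


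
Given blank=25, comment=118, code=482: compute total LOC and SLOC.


Total LOC = blank + comment + code
Total LOC = 25 + 118 + 482 = 625
SLOC (source only) = code = 482

Total LOC: 625, SLOC: 482


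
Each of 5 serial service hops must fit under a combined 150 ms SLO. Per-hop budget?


Formula: per_stage = total_budget / stages
per_stage = 150 / 5
per_stage = 30.0 ms

30.0 ms


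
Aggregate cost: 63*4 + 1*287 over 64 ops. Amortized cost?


Formula: Amortized cost = Total cost / Operations
Total cost = (63 * 4) + (1 * 287)
Total cost = 252 + 287 = 539
Amortized = 539 / 64 = 8.4219

8.4219


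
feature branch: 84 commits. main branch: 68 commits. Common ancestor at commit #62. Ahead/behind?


Common ancestor: commit #62
feature commits after divergence: 84 - 62 = 22
main commits after divergence: 68 - 62 = 6
feature is 22 commits ahead of main
main is 6 commits ahead of feature

feature ahead: 22, main ahead: 6


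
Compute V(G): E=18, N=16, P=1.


Formula: V(G) = E - N + 2P
V(G) = 18 - 16 + 2*1
V(G) = 2 + 2
V(G) = 4

4


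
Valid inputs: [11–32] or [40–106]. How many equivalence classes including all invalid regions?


Valid ranges: [11,32] and [40,106]
Class 1: x < 11 — invalid
Class 2: 11 ≤ x ≤ 32 — valid
Class 3: 32 < x < 40 — invalid (gap between ranges)
Class 4: 40 ≤ x ≤ 106 — valid
Class 5: x > 106 — invalid
Total equivalence classes: 5

5 equivalence classes


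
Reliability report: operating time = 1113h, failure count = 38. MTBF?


Formula: MTBF = Total operating time / Number of failures
MTBF = 1113 / 38
MTBF = 29.29 hours

29.29 hours


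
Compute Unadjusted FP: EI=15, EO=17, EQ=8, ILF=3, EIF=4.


UFP = EI*4 + EO*5 + EQ*4 + ILF*10 + EIF*7
UFP = 15*4 + 17*5 + 8*4 + 3*10 + 4*7
UFP = 60 + 85 + 32 + 30 + 28
UFP = 235

235


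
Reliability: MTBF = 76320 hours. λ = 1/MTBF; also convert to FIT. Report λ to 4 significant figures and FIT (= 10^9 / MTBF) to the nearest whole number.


Formula: λ = 1 / MTBF; FIT = λ × 1e9 = 1e9 / MTBF
λ = 1 / 76320 ≈ 1.310e-05 failures/hour
FIT = 1e9 / 76320 ≈ 13103 failures per 1e9 hours (nearest whole number)

λ = 1.310e-05 /h, FIT = 13103


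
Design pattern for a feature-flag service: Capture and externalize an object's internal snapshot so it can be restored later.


This matches the Memento pattern

Memento


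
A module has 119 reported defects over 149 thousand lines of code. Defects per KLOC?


Defect density = defects / KLOC
Defect density = 119 / 149
Defect density = 0.799 defects/KLOC

0.799 defects/KLOC


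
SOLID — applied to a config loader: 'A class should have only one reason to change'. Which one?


This describes the Single Responsibility Principle (SRP)

Single Responsibility Principle (SRP)


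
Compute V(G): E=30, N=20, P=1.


Formula: V(G) = E - N + 2P
V(G) = 30 - 20 + 2*1
V(G) = 10 + 2
V(G) = 12

12


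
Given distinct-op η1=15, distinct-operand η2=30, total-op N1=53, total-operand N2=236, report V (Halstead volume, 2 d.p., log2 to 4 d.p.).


Formula: V = N * log2(η), where N = N1 + N2 and η = η1 + η2
η = 15 + 30 = 45
N = 53 + 236 = 289
log2(45) ≈ 5.4919
V = 289 * 5.4919 = 1587.16

1587.16


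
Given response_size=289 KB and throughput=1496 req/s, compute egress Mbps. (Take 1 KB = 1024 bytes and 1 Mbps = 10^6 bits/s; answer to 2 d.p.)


Formula: Mbps = payload_bytes * RPS * 8 / 1e6
Payload per request = 289 KB = 289 * 1024 = 295936 bytes
Total bytes/sec = 295936 * 1496 = 442720256
Total bits/sec = 442720256 * 8 = 3541762048
Mbps = 3541762048 / 1e6 = 3541.76

3541.76 Mbps


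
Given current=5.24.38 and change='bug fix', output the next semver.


Current: 5.24.38
Change category: 'bug fix' → patch bump
SemVer rule: patch bump → increment PATCH (MAJOR and MINOR unchanged)
New: 5.24.39

5.24.39


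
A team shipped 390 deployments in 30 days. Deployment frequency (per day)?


Formula: deployments per day = releases / days
= 390 / 30
= 13.0 deploys/day
(equivalently, 91.0 deploys/week)

13.0 deploys/day


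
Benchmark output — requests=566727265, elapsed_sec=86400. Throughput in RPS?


Formula: throughput = requests / seconds
throughput = 566727265 / 86400
throughput = 6559.34 requests/second

6559.34 requests/second


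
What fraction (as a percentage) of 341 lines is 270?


Coverage = covered / total * 100
Coverage = 270 / 341 * 100
Coverage = 79.18%

79.18%


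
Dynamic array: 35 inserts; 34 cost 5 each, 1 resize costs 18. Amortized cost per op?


Formula: Amortized cost = Total cost / Operations
Total cost = (34 * 5) + (1 * 18)
Total cost = 170 + 18 = 188
Amortized = 188 / 35 = 5.3714

5.3714


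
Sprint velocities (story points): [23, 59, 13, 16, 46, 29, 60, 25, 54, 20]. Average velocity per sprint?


Formula: Avg velocity = Total points / Number of sprints
Points: [23, 59, 13, 16, 46, 29, 60, 25, 54, 20]
Sum = 23 + 59 + 13 + 16 + 46 + 29 + 60 + 25 + 54 + 20 = 345
Avg velocity = 345 / 10 = 34.5 points/sprint

34.5 points/sprint


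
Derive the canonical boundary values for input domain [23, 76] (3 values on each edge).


Range: [23, 76]
Boundaries: just below min, min, min+1, max-1, max, just above max
Values: [22, 23, 24, 75, 76, 77]

[22, 23, 24, 75, 76, 77]


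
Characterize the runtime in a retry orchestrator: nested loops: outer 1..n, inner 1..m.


Reasoning: product of independent bounds
Complexity: O(n*m)

O(n*m)


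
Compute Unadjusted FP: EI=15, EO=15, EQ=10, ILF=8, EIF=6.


UFP = EI*4 + EO*5 + EQ*4 + ILF*10 + EIF*7
UFP = 15*4 + 15*5 + 10*4 + 8*10 + 6*7
UFP = 60 + 75 + 40 + 80 + 42
UFP = 297

297


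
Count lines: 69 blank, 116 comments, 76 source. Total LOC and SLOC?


Total LOC = blank + comment + code
Total LOC = 69 + 116 + 76 = 261
SLOC (source only) = code = 76

Total LOC: 261, SLOC: 76


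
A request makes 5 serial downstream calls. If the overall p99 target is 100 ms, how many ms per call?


Formula: per_stage = total_budget / stages
per_stage = 100 / 5
per_stage = 20.0 ms

20.0 ms


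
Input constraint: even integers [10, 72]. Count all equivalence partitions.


Constraint: even integers in [10, 72]
Class 1: x < 10 — out-of-range invalid
Class 2: x in [10,72] but odd — wrong type invalid
Class 3: x in [10,72] and even — valid
Class 4: x > 72 — out-of-range invalid
Total equivalence classes: 4

4 equivalence classes


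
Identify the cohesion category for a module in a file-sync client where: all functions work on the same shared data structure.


Reasoning: Functions share data
Type: Communicational cohesion

Communicational cohesion


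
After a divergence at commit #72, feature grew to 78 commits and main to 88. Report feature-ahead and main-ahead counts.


Common ancestor: commit #72
feature commits after divergence: 78 - 72 = 6
main commits after divergence: 88 - 72 = 16
feature is 6 commits ahead of main
main is 16 commits ahead of feature

feature ahead: 6, main ahead: 16


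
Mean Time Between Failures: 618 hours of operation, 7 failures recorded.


Formula: MTBF = Total operating time / Number of failures
MTBF = 618 / 7
MTBF = 88.29 hours

88.29 hours


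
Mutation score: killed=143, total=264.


Mutation score = killed / total * 100
Mutation score = 143 / 264 * 100
Mutation score = 54.17%

54.17%


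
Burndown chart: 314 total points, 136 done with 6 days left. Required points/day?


Formula: Required rate = Remaining points / Days left
Remaining = 314 - 136 = 178 points
Required rate = 178 / 6 = 29.67 points/day

29.67 points/day


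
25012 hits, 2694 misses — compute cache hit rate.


Formula: hit rate = hits / (hits + misses) * 100
hit rate = 25012 / (25012 + 2694) * 100
hit rate = 25012 / 27706 * 100
hit rate = 90.28%

90.28%


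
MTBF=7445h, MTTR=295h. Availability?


Availability = MTBF / (MTBF + MTTR)
Availability = 7445 / (7445 + 295)
Availability = 7445 / 7740
Availability = 96.1886%

96.1886%


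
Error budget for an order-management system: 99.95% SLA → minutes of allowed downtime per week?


Formula: allowed downtime = period * (100 - SLA) / 100
Period (week) = 10080 minutes
Unavailability fraction = (100 - 99.95) / 100
Allowed downtime = 10080 * (100 - 99.95) / 100
Allowed downtime = 5.04 minutes

5.04 minutes


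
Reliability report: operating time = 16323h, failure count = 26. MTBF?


Formula: MTBF = Total operating time / Number of failures
MTBF = 16323 / 26
MTBF = 627.81 hours

627.81 hours


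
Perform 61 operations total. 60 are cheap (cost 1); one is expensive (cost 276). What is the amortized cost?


Formula: Amortized cost = Total cost / Operations
Total cost = (60 * 1) + (1 * 276)
Total cost = 60 + 276 = 336
Amortized = 336 / 61 = 5.5082

5.5082


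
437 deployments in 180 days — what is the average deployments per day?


Formula: deployments per day = releases / days
= 437 / 180
= 2.428 deploys/day
(equivalently, 16.99 deploys/week)

2.428 deploys/day


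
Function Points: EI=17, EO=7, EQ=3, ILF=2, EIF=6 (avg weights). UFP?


UFP = EI*4 + EO*5 + EQ*4 + ILF*10 + EIF*7
UFP = 17*4 + 7*5 + 3*4 + 2*10 + 6*7
UFP = 68 + 35 + 12 + 20 + 42
UFP = 177

177


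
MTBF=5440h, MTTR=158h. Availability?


Availability = MTBF / (MTBF + MTTR)
Availability = 5440 / (5440 + 158)
Availability = 5440 / 5598
Availability = 97.1776%

97.1776%


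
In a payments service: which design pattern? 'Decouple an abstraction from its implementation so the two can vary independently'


This matches the Bridge pattern

Bridge


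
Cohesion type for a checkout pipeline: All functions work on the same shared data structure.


Reasoning: Functions share data
Type: Communicational cohesion

Communicational cohesion


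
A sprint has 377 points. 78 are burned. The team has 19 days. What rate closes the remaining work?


Formula: Required rate = Remaining points / Days left
Remaining = 377 - 78 = 299 points
Required rate = 299 / 19 = 15.74 points/day

15.74 points/day


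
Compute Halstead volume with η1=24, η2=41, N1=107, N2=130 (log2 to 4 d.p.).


Formula: V = N * log2(η), where N = N1 + N2 and η = η1 + η2
η = 24 + 41 = 65
N = 107 + 130 = 237
log2(65) ≈ 6.0224
V = 237 * 6.0224 = 1427.31

1427.31


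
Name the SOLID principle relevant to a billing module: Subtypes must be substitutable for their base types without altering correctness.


This describes the Liskov Substitution Principle (LSP)

Liskov Substitution Principle (LSP)


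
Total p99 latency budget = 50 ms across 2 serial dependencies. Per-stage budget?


Formula: per_stage = total_budget / stages
per_stage = 50 / 2
per_stage = 25.0 ms

25.0 ms


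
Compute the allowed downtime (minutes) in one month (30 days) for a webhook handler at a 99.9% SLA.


Formula: allowed downtime = period * (100 - SLA) / 100
Period (month (30 days)) = 43200 minutes
Unavailability fraction = (100 - 99.9) / 100
Allowed downtime = 43200 * (100 - 99.9) / 100
Allowed downtime = 43.2 minutes

43.2 minutes


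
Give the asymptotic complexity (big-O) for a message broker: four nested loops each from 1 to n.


Reasoning: four levels of nesting
Complexity: O(n^4)

O(n^4)


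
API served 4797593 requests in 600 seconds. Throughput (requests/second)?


Formula: throughput = requests / seconds
throughput = 4797593 / 600
throughput = 7995.99 requests/second

7995.99 requests/second


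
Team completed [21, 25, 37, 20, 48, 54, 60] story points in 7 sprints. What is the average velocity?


Formula: Avg velocity = Total points / Number of sprints
Points: [21, 25, 37, 20, 48, 54, 60]
Sum = 21 + 25 + 37 + 20 + 48 + 54 + 60 = 265
Avg velocity = 265 / 7 = 37.86 points/sprint

37.86 points/sprint


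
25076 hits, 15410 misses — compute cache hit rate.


Formula: hit rate = hits / (hits + misses) * 100
hit rate = 25076 / (25076 + 15410) * 100
hit rate = 25076 / 40486 * 100
hit rate = 61.94%

61.94%


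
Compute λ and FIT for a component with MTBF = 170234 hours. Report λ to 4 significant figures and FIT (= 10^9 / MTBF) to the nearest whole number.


Formula: λ = 1 / MTBF; FIT = λ × 1e9 = 1e9 / MTBF
λ = 1 / 170234 ≈ 5.874e-06 failures/hour
FIT = 1e9 / 170234 ≈ 5874 failures per 1e9 hours (nearest whole number)

λ = 5.874e-06 /h, FIT = 5874


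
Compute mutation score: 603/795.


Mutation score = killed / total * 100
Mutation score = 603 / 795 * 100
Mutation score = 75.85%

75.85%


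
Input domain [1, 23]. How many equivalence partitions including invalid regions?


Valid range: [1, 23]
Class 1: x < 1 — invalid
Class 2: 1 ≤ x ≤ 23 — valid
Class 3: x > 23 — invalid
Total equivalence classes: 3

3 equivalence classes


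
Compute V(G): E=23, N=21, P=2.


Formula: V(G) = E - N + 2P
V(G) = 23 - 21 + 2*2
V(G) = 2 + 4
V(G) = 6

6


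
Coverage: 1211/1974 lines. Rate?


Coverage = covered / total * 100
Coverage = 1211 / 1974 * 100
Coverage = 61.35%

61.35%


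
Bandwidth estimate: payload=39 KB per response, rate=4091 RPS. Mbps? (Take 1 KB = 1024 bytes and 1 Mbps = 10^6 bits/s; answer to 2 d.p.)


Formula: Mbps = payload_bytes * RPS * 8 / 1e6
Payload per request = 39 KB = 39 * 1024 = 39936 bytes
Total bytes/sec = 39936 * 4091 = 163378176
Total bits/sec = 163378176 * 8 = 1307025408
Mbps = 1307025408 / 1e6 = 1307.03

1307.03 Mbps


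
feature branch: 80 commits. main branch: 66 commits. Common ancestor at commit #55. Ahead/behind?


Common ancestor: commit #55
feature commits after divergence: 80 - 55 = 25
main commits after divergence: 66 - 55 = 11
feature is 25 commits ahead of main
main is 11 commits ahead of feature

feature ahead: 25, main ahead: 11


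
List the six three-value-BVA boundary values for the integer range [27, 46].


Range: [27, 46]
Boundaries: just below min, min, min+1, max-1, max, just above max
Values: [26, 27, 28, 45, 46, 47]

[26, 27, 28, 45, 46, 47]


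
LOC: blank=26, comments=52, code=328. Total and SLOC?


Total LOC = blank + comment + code
Total LOC = 26 + 52 + 328 = 406
SLOC (source only) = code = 328

Total LOC: 406, SLOC: 328


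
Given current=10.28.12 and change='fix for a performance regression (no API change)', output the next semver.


Current: 10.28.12
Change category: 'fix for a performance regression (no API change)' → patch bump
SemVer rule: patch bump → increment PATCH (MAJOR and MINOR unchanged)
New: 10.28.13

10.28.13


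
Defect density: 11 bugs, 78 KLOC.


Defect density = defects / KLOC
Defect density = 11 / 78
Defect density = 0.141 defects/KLOC

0.141 defects/KLOC


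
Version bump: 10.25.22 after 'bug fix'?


Current: 10.25.22
Change category: 'bug fix' → patch bump
SemVer rule: patch bump → increment PATCH (MAJOR and MINOR unchanged)
New: 10.25.23

10.25.23


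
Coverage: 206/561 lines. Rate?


Coverage = covered / total * 100
Coverage = 206 / 561 * 100
Coverage = 36.72%

36.72%


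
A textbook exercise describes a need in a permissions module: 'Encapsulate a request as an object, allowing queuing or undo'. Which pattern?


This matches the Command pattern

Command


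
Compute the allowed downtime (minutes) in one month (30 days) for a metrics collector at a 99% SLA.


Formula: allowed downtime = period * (100 - SLA) / 100
Period (month (30 days)) = 43200 minutes
Unavailability fraction = (100 - 99.0) / 100
Allowed downtime = 43200 * (100 - 99.0) / 100
Allowed downtime = 432.0 minutes

432.0 minutes


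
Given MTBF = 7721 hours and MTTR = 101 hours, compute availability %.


Availability = MTBF / (MTBF + MTTR)
Availability = 7721 / (7721 + 101)
Availability = 7721 / 7822
Availability = 98.7088%

98.7088%


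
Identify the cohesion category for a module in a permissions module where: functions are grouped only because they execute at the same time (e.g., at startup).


Reasoning: Related by timing only
Type: Temporal cohesion

Temporal cohesion


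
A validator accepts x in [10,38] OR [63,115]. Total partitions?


Valid ranges: [10,38] and [63,115]
Class 1: x < 10 — invalid
Class 2: 10 ≤ x ≤ 38 — valid
Class 3: 38 < x < 63 — invalid (gap between ranges)
Class 4: 63 ≤ x ≤ 115 — valid
Class 5: x > 115 — invalid
Total equivalence classes: 5

5 equivalence classes


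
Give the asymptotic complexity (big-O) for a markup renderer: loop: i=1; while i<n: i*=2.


Reasoning: i doubles each step so iterations are log2(n)
Complexity: O(log n)

O(log n)


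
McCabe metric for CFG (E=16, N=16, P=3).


Formula: V(G) = E - N + 2P
V(G) = 16 - 16 + 2*3
V(G) = 0 + 6
V(G) = 6

6


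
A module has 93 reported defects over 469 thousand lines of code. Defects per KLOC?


Defect density = defects / KLOC
Defect density = 93 / 469
Defect density = 0.198 defects/KLOC

0.198 defects/KLOC


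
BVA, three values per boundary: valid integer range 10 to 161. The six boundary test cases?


Range: [10, 161]
Boundaries: just below min, min, min+1, max-1, max, just above max
Values: [9, 10, 11, 160, 161, 162]

[9, 10, 11, 160, 161, 162]


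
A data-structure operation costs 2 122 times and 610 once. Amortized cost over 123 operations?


Formula: Amortized cost = Total cost / Operations
Total cost = (122 * 2) + (1 * 610)
Total cost = 244 + 610 = 854
Amortized = 854 / 123 = 6.9431

6.9431


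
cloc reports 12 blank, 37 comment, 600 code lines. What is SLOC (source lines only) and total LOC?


Total LOC = blank + comment + code
Total LOC = 12 + 37 + 600 = 649
SLOC (source only) = code = 600

Total LOC: 649, SLOC: 600


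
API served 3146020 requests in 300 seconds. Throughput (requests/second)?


Formula: throughput = requests / seconds
throughput = 3146020 / 300
throughput = 10486.73 requests/second

10486.73 requests/second


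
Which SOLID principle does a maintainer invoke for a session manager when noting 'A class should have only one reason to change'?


This describes the Single Responsibility Principle (SRP)

Single Responsibility Principle (SRP)


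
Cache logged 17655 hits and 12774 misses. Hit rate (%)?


Formula: hit rate = hits / (hits + misses) * 100
hit rate = 17655 / (17655 + 12774) * 100
hit rate = 17655 / 30429 * 100
hit rate = 58.02%

58.02%


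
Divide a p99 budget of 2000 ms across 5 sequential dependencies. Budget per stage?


Formula: per_stage = total_budget / stages
per_stage = 2000 / 5
per_stage = 400.0 ms

400.0 ms


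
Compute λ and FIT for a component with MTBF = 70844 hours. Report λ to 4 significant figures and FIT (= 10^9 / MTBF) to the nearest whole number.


Formula: λ = 1 / MTBF; FIT = λ × 1e9 = 1e9 / MTBF
λ = 1 / 70844 ≈ 1.412e-05 failures/hour
FIT = 1e9 / 70844 ≈ 14116 failures per 1e9 hours (nearest whole number)

λ = 1.412e-05 /h, FIT = 14116


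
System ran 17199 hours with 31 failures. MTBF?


Formula: MTBF = Total operating time / Number of failures
MTBF = 17199 / 31
MTBF = 554.81 hours

554.81 hours


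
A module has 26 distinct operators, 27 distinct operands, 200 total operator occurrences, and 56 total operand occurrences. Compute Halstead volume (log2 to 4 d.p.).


Formula: V = N * log2(η), where N = N1 + N2 and η = η1 + η2
η = 26 + 27 = 53
N = 200 + 56 = 256
log2(53) ≈ 5.7279
V = 256 * 5.7279 = 1466.34

1466.34


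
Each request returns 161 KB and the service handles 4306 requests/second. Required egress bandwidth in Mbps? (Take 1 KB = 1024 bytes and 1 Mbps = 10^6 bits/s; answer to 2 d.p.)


Formula: Mbps = payload_bytes * RPS * 8 / 1e6
Payload per request = 161 KB = 161 * 1024 = 164864 bytes
Total bytes/sec = 164864 * 4306 = 709904384
Total bits/sec = 709904384 * 8 = 5679235072
Mbps = 5679235072 / 1e6 = 5679.24

5679.24 Mbps


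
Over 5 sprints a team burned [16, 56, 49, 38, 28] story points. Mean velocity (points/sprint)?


Formula: Avg velocity = Total points / Number of sprints
Points: [16, 56, 49, 38, 28]
Sum = 16 + 56 + 49 + 38 + 28 = 187
Avg velocity = 187 / 5 = 37.4 points/sprint

37.4 points/sprint


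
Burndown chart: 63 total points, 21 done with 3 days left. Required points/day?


Formula: Required rate = Remaining points / Days left
Remaining = 63 - 21 = 42 points
Required rate = 42 / 3 = 14.0 points/day

14.0 points/day


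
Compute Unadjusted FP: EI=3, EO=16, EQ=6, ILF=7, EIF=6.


UFP = EI*4 + EO*5 + EQ*4 + ILF*10 + EIF*7
UFP = 3*4 + 16*5 + 6*4 + 7*10 + 6*7
UFP = 12 + 80 + 24 + 70 + 42
UFP = 228

228


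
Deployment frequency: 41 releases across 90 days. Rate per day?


Formula: deployments per day = releases / days
= 41 / 90
= 0.456 deploys/day
(equivalently, 3.19 deploys/week)

0.456 deploys/day


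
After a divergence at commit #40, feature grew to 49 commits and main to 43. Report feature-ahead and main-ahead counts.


Common ancestor: commit #40
feature commits after divergence: 49 - 40 = 9
main commits after divergence: 43 - 40 = 3
feature is 9 commits ahead of main
main is 3 commits ahead of feature

feature ahead: 9, main ahead: 3


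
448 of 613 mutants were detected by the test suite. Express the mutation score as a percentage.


Mutation score = killed / total * 100
Mutation score = 448 / 613 * 100
Mutation score = 73.08%

73.08%


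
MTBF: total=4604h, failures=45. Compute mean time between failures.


Formula: MTBF = Total operating time / Number of failures
MTBF = 4604 / 45
MTBF = 102.31 hours

102.31 hours


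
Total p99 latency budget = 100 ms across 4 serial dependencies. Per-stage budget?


Formula: per_stage = total_budget / stages
per_stage = 100 / 4
per_stage = 25.0 ms

25.0 ms


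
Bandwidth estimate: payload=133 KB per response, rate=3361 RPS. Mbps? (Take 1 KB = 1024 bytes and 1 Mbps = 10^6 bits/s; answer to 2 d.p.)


Formula: Mbps = payload_bytes * RPS * 8 / 1e6
Payload per request = 133 KB = 133 * 1024 = 136192 bytes
Total bytes/sec = 136192 * 3361 = 457741312
Total bits/sec = 457741312 * 8 = 3661930496
Mbps = 3661930496 / 1e6 = 3661.93

3661.93 Mbps
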